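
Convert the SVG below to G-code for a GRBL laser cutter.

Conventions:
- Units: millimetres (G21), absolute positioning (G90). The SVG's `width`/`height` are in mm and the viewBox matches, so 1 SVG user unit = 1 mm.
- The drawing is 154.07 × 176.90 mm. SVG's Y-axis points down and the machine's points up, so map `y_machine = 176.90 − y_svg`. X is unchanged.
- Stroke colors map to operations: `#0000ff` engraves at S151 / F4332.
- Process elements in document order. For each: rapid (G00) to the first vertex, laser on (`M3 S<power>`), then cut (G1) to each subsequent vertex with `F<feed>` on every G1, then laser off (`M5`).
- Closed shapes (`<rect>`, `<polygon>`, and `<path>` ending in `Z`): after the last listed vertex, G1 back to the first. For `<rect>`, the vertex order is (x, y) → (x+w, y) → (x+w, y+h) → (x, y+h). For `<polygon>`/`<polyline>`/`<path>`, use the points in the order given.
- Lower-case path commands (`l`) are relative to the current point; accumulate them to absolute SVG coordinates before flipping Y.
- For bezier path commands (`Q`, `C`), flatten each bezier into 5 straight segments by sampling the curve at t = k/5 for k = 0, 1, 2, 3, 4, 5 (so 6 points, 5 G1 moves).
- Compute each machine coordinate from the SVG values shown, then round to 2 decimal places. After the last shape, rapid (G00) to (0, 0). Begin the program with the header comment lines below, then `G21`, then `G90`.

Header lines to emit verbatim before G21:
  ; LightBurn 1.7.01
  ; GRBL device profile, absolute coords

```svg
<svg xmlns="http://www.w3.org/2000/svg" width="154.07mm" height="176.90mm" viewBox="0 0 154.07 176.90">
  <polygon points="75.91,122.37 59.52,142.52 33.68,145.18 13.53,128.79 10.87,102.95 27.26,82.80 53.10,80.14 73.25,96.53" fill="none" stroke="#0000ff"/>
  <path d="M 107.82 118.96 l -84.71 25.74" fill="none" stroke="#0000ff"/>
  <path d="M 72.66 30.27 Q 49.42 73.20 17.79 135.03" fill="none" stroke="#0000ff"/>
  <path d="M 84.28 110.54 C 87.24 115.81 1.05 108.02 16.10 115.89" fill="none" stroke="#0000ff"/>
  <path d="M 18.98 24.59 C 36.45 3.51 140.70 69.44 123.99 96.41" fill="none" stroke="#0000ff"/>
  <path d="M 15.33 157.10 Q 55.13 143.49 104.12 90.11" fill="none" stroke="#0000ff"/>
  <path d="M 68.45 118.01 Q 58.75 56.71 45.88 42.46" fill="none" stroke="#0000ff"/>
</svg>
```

Since the viewBox matches the mm dimensions, user units are millimetres directly. The only transform is the Y-flip y_m = 176.90 − y_svg.

Shape 1 is a regular polygon drawn with `<polygon>`. Its stroke #0000ff means engrave at S151, F4332. After flipping Y the toolpath is (75.91,54.53) → (59.52,34.38) → (33.68,31.72) → (13.53,48.11) → (10.87,73.95) → (27.26,94.10) → (53.10,96.76) → (73.25,80.37) → (75.91,54.53), returning to the start.

Shape 2 is a line segment drawn with `<path>`. Its stroke #0000ff means engrave at S151, F4332. After flipping Y the toolpath is (107.82,57.94) → (23.11,32.20).

Shape 3 is a quadratic bezier drawn with `<path>`. Its stroke #0000ff means engrave at S151, F4332. After flipping Y the toolpath is (72.66,146.63) → (63.03,128.70) → (52.73,109.26) → (41.75,88.31) → (30.11,65.85) → (17.79,41.87).

Shape 4 is a cubic bezier drawn with `<path>`. Its stroke #0000ff means engrave at S151, F4332. After flipping Y the toolpath is (84.28,66.36) → (76.88,64.54) → (57.22,64.47) → (34.45,64.78) → (17.70,64.08) → (16.10,61.01).

Shape 5 is a cubic bezier drawn with `<path>`. Its stroke #0000ff means engrave at S151, F4332. After flipping Y the toolpath is (18.98,152.31) → (38.21,155.52) → (68.30,143.90) → (99.28,123.49) → (121.16,100.34) → (123.99,80.49).

Shape 6 is a quadratic bezier drawn with `<path>`. Its stroke #0000ff means engrave at S151, F4332. After flipping Y the toolpath is (15.33,19.80) → (31.62,26.83) → (48.64,37.05) → (66.40,50.45) → (84.89,67.03) → (104.12,86.79).

Shape 7 is a quadratic bezier drawn with `<path>`. Its stroke #0000ff means engrave at S151, F4332. After flipping Y the toolpath is (68.45,58.89) → (64.44,81.53) → (60.18,100.40) → (55.67,115.51) → (50.90,126.86) → (45.88,134.44).

; LightBurn 1.7.01
; GRBL device profile, absolute coords
G21
G90
G00 X75.91 Y54.53
M3 S151
G1 X59.52 Y34.38 F4332
G1 X33.68 Y31.72 F4332
G1 X13.53 Y48.11 F4332
G1 X10.87 Y73.95 F4332
G1 X27.26 Y94.10 F4332
G1 X53.10 Y96.76 F4332
G1 X73.25 Y80.37 F4332
G1 X75.91 Y54.53 F4332
M5
G00 X107.82 Y57.94
M3 S151
G1 X23.11 Y32.20 F4332
M5
G00 X72.66 Y146.63
M3 S151
G1 X63.03 Y128.70 F4332
G1 X52.73 Y109.26 F4332
G1 X41.75 Y88.31 F4332
G1 X30.11 Y65.85 F4332
G1 X17.79 Y41.87 F4332
M5
G00 X84.28 Y66.36
M3 S151
G1 X76.88 Y64.54 F4332
G1 X57.22 Y64.47 F4332
G1 X34.45 Y64.78 F4332
G1 X17.70 Y64.08 F4332
G1 X16.10 Y61.01 F4332
M5
G00 X18.98 Y152.31
M3 S151
G1 X38.21 Y155.52 F4332
G1 X68.30 Y143.90 F4332
G1 X99.28 Y123.49 F4332
G1 X121.16 Y100.34 F4332
G1 X123.99 Y80.49 F4332
M5
G00 X15.33 Y19.80
M3 S151
G1 X31.62 Y26.83 F4332
G1 X48.64 Y37.05 F4332
G1 X66.40 Y50.45 F4332
G1 X84.89 Y67.03 F4332
G1 X104.12 Y86.79 F4332
M5
G00 X68.45 Y58.89
M3 S151
G1 X64.44 Y81.53 F4332
G1 X60.18 Y100.40 F4332
G1 X55.67 Y115.51 F4332
G1 X50.90 Y126.86 F4332
G1 X45.88 Y134.44 F4332
M5
G00 X0.00 Y0.00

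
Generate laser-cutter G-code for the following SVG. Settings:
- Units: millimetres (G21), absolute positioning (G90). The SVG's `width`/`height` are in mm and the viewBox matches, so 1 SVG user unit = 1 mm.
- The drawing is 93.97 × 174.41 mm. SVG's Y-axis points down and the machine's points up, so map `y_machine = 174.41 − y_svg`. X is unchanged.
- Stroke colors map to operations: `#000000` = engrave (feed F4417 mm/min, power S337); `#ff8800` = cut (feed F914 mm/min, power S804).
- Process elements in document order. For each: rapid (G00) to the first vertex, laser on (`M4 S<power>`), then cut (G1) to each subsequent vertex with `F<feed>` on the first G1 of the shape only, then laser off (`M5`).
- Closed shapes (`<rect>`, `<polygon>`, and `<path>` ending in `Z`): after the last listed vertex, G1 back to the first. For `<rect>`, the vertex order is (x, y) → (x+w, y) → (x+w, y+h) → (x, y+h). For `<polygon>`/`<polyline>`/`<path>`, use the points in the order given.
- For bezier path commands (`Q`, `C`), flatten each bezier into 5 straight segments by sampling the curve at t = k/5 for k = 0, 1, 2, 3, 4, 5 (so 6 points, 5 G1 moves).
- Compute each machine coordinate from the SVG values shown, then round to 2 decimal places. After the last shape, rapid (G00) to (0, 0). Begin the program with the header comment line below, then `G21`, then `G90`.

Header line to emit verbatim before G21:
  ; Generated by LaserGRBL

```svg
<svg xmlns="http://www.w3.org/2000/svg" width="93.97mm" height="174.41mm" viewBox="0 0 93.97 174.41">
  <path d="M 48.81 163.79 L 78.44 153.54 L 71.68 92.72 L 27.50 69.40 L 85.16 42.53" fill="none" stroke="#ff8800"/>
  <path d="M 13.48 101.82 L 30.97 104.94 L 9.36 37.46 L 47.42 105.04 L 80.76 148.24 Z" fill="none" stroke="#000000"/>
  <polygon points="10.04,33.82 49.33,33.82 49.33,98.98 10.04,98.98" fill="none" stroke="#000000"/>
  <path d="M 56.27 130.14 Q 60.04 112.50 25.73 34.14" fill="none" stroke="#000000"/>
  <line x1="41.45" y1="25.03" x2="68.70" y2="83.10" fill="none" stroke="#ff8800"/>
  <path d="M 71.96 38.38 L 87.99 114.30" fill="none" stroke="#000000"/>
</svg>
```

viewBox `0 0 93.97 174.41` with mm width/height → 1 unit = 1 mm. Flip: y_m = 174.41 − y_svg.

**Shape 1** — `<path>` open polyline, stroke `#ff8800` → cut (S804, F914). Machine vertices: (48.81,10.62) → (78.44,20.87) → (71.68,81.69) → (27.50,105.01) → (85.16,131.88). Open path.

**Shape 2** — `<path>` closed polygon, stroke `#000000` → engrave (S337, F4417). Machine vertices: (13.48,72.59) → (30.97,69.47) → (9.36,136.95) → (47.42,69.37) → (80.76,26.17) → (13.48,72.59). Closed: final G1 returns to the first vertex.

**Shape 3** — `<polygon>` rectangle, stroke `#000000` → engrave (S337, F4417). Machine vertices: (10.04,140.59) → (49.33,140.59) → (49.33,75.43) → (10.04,75.43) → (10.04,140.59). Closed: final G1 returns to the first vertex.

**Shape 4** — `<path>` quadratic bezier, stroke `#000000` → engrave (S337, F4417). Control points (SVG): P0=(56.27,130.14), P1=(60.04,112.50), P2=(25.73,34.14); sampled at t=k/5. Machine vertices: (56.27,44.27) → (56.25,53.75) → (53.19,68.10) → (47.09,87.30) → (37.93,111.35) → (25.73,140.27). Open path.

**Shape 5** — `<line>` line segment, stroke `#ff8800` → cut (S804, F914). Machine vertices: (41.45,149.38) → (68.70,91.31). Open path.

**Shape 6** — `<path>` line segment, stroke `#000000` → engrave (S337, F4417). Machine vertices: (71.96,136.03) → (87.99,60.11). Open path.

; Generated by LaserGRBL
G21
G90
G00 X48.81 Y10.62
M4 S804
G1 X78.44 Y20.87 F914
G1 X71.68 Y81.69
G1 X27.50 Y105.01
G1 X85.16 Y131.88
M5
G00 X13.48 Y72.59
M4 S337
G1 X30.97 Y69.47 F4417
G1 X9.36 Y136.95
G1 X47.42 Y69.37
G1 X80.76 Y26.17
G1 X13.48 Y72.59
M5
G00 X10.04 Y140.59
M4 S337
G1 X49.33 Y140.59 F4417
G1 X49.33 Y75.43
G1 X10.04 Y75.43
G1 X10.04 Y140.59
M5
G00 X56.27 Y44.27
M4 S337
G1 X56.25 Y53.75 F4417
G1 X53.19 Y68.10
G1 X47.09 Y87.30
G1 X37.93 Y111.35
G1 X25.73 Y140.27
M5
G00 X41.45 Y149.38
M4 S804
G1 X68.70 Y91.31 F914
M5
G00 X71.96 Y136.03
M4 S337
G1 X87.99 Y60.11 F4417
M5
G00 X0.00 Y0.00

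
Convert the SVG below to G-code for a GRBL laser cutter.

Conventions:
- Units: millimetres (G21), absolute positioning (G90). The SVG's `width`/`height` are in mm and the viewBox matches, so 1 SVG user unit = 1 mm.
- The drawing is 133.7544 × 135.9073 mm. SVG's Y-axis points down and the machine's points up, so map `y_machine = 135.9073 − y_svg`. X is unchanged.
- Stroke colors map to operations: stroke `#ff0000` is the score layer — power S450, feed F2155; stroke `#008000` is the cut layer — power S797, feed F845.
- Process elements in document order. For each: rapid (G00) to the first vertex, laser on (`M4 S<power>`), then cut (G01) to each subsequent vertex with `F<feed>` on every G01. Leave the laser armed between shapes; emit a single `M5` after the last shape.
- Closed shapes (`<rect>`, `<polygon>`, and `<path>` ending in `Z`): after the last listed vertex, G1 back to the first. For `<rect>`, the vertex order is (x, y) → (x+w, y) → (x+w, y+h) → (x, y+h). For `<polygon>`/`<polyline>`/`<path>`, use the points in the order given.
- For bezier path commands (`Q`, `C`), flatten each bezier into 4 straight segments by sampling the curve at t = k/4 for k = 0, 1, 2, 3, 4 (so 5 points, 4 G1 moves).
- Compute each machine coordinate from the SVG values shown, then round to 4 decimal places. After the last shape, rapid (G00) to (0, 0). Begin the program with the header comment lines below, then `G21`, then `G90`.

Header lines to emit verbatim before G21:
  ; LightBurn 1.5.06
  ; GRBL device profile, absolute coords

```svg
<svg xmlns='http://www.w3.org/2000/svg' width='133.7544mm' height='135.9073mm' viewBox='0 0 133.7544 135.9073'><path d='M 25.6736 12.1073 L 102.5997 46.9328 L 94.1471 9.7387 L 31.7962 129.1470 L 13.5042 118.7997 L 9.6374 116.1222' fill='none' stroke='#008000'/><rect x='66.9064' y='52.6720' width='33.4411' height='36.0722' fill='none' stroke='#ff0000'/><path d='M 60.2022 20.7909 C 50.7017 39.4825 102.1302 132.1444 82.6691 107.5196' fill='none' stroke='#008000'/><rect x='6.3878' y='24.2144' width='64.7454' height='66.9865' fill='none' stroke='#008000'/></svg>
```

; LightBurn 1.5.06
; GRBL device profile, absolute coords
G21
G90
G00 X25.6736 Y123.8000
M4 S797
G01 X102.5997 Y88.9745 F845
G01 X94.1471 Y126.1686 F845
G01 X31.7962 Y6.7603 F845
G01 X13.5042 Y17.1076 F845
G01 X9.6374 Y19.7851 F845
G00 X66.9064 Y83.2353
M4 S450
G01 X100.3475 Y83.2353 F2155
G01 X100.3475 Y47.1631 F2155
G01 X66.9064 Y47.1631 F2155
G01 X66.9064 Y83.2353 F2155
G00 X60.2022 Y115.1164
M4 S797
G01 X62.4413 Y90.2167 F845
G01 X75.1709 Y55.5084 F845
G01 X86.0328 Y28.9220 F845
G01 X82.6691 Y28.3877 F845
G00 X6.3878 Y111.6929
M4 S797
G01 X71.1332 Y111.6929 F845
G01 X71.1332 Y44.7064 F845
G01 X6.3878 Y44.7064 F845
G01 X6.3878 Y111.6929 F845
M5
G00 X0.0000 Y0.0000

Since the viewBox matches the mm dimensions, user units are millimetres directly. The only transform is the Y-flip y_m = 135.9073 − y_svg.

Shape 1 is a open polyline drawn with `<path>`. Its stroke #008000 means cut at S797, F845. After flipping Y the toolpath is (25.6736,123.8000) → (102.5997,88.9745) → (94.1471,126.1686) → (31.7962,6.7603) → (13.5042,17.1076) → (9.6374,19.7851).

Shape 2 is a rectangle drawn with `<rect>`. Its stroke #ff0000 means score at S450, F2155. After flipping Y the toolpath is (66.9064,83.2353) → (100.3475,83.2353) → (100.3475,47.1631) → (66.9064,47.1631) → (66.9064,83.2353), returning to the start.

Shape 3 is a cubic bezier drawn with `<path>`. Its stroke #008000 means cut at S797, F845. After flipping Y the toolpath is (60.2022,115.1164) → (62.4413,90.2167) → (75.1709,55.5084) → (86.0328,28.9220) → (82.6691,28.3877).

Shape 4 is a rectangle drawn with `<rect>`. Its stroke #008000 means cut at S797, F845. After flipping Y the toolpath is (6.3878,111.6929) → (71.1332,111.6929) → (71.1332,44.7064) → (6.3878,44.7064) → (6.3878,111.6929), returning to the start.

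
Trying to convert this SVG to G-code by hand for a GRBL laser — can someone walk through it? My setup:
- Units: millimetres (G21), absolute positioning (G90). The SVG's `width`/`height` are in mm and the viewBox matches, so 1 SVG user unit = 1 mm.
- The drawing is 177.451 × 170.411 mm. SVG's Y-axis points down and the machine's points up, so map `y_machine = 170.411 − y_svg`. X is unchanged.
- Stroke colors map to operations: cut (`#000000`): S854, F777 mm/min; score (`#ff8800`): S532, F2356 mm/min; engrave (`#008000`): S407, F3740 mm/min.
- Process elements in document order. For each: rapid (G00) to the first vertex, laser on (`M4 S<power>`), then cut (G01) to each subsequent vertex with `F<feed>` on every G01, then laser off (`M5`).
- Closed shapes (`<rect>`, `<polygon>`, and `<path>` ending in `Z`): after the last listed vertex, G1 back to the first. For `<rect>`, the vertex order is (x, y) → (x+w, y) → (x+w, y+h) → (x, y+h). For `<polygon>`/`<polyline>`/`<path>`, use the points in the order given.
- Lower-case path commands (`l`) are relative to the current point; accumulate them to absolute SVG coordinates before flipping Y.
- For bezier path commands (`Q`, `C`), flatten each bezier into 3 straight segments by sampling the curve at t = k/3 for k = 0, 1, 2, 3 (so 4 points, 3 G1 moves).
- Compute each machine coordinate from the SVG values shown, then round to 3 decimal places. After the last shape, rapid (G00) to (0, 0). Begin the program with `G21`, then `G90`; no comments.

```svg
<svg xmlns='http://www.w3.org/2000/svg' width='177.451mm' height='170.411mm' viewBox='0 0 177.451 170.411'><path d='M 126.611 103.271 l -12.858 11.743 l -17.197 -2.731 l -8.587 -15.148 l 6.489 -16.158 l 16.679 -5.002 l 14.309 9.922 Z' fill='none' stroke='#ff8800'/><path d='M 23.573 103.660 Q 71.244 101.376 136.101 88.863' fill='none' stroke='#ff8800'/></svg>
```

G21
G90
G00 X126.611 Y67.140
M4 S532
G01 X113.753 Y55.397 F2356
G01 X96.556 Y58.128 F2356
G01 X87.969 Y73.276 F2356
G01 X94.458 Y89.434 F2356
G01 X111.137 Y94.436 F2356
G01 X125.446 Y84.514 F2356
G01 X126.611 Y67.140 F2356
M5
G00 X23.573 Y66.751
M4 S532
G01 X57.263 Y69.410 F2356
G01 X94.773 Y74.343 F2356
G01 X136.101 Y81.548 F2356
M5
G00 X0.000 Y0.000

Since the viewBox matches the mm dimensions, user units are millimetres directly. The only transform is the Y-flip y_m = 170.411 − y_svg.

Shape 1 is a regular polygon drawn with `<path>`. Its stroke #ff8800 means score at S532, F2356. After flipping Y the toolpath is (126.611,67.140) → (113.753,55.397) → (96.556,58.128) → (87.969,73.276) → (94.458,89.434) → (111.137,94.436) → (125.446,84.514) → (126.611,67.140), returning to the start.

Shape 2 is a quadratic bezier drawn with `<path>`. Its stroke #ff8800 means score at S532, F2356. After flipping Y the toolpath is (23.573,66.751) → (57.263,69.410) → (94.773,74.343) → (136.101,81.548).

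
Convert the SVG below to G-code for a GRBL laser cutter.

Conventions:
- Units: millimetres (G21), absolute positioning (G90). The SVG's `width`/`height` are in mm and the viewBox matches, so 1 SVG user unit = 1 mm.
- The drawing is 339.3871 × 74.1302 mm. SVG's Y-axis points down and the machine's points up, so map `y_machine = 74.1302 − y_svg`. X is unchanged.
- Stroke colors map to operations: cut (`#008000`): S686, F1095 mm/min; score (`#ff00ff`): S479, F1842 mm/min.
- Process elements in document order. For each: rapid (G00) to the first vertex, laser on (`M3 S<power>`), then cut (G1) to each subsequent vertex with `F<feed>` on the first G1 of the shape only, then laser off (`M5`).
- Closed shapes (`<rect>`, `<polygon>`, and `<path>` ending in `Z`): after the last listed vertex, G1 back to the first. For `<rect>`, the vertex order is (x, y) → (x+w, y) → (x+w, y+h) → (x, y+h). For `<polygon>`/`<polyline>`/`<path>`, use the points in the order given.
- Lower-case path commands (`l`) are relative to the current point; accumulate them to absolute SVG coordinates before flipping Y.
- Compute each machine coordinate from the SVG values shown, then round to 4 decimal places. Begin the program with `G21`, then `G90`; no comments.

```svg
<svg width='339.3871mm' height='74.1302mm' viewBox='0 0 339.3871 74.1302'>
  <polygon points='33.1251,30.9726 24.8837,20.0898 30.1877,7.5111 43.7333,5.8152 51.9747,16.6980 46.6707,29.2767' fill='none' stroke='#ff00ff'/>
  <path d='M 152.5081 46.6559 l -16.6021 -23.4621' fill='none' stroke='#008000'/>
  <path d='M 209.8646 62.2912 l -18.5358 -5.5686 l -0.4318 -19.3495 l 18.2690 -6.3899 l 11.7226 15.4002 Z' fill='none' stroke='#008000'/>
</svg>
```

viewBox `0 0 339.3871 74.1302` with mm width/height → 1 unit = 1 mm. Flip: y_m = 74.1302 − y_svg.

**Shape 1** — `<polygon>` regular polygon, stroke `#ff00ff` → score (S479, F1842). Machine vertices: (33.1251,43.1576) → (24.8837,54.0404) → (30.1877,66.6191) → (43.7333,68.3150) → (51.9747,57.4322) → (46.6707,44.8535) → (33.1251,43.1576). Closed: final G1 returns to the first vertex.

**Shape 2** — `<path>` line segment, stroke `#008000` → cut (S686, F1095). Machine vertices: (152.5081,27.4743) → (135.9060,50.9364). Open path.

**Shape 3** — `<path>` regular polygon, stroke `#008000` → cut (S686, F1095). Machine vertices: (209.8646,11.8390) → (191.3288,17.4076) → (190.8970,36.7571) → (209.1660,43.1470) → (220.8886,27.7468) → (209.8646,11.8390). Closed: final G1 returns to the first vertex.

G21
G90
G00 X33.1251 Y43.1576
M3 S479
G1 X24.8837 Y54.0404 F1842
G1 X30.1877 Y66.6191
G1 X43.7333 Y68.3150
G1 X51.9747 Y57.4322
G1 X46.6707 Y44.8535
G1 X33.1251 Y43.1576
M5
G00 X152.5081 Y27.4743
M3 S686
G1 X135.9060 Y50.9364 F1095
M5
G00 X209.8646 Y11.8390
M3 S686
G1 X191.3288 Y17.4076 F1095
G1 X190.8970 Y36.7571
G1 X209.1660 Y43.1470
G1 X220.8886 Y27.7468
G1 X209.8646 Y11.8390
M5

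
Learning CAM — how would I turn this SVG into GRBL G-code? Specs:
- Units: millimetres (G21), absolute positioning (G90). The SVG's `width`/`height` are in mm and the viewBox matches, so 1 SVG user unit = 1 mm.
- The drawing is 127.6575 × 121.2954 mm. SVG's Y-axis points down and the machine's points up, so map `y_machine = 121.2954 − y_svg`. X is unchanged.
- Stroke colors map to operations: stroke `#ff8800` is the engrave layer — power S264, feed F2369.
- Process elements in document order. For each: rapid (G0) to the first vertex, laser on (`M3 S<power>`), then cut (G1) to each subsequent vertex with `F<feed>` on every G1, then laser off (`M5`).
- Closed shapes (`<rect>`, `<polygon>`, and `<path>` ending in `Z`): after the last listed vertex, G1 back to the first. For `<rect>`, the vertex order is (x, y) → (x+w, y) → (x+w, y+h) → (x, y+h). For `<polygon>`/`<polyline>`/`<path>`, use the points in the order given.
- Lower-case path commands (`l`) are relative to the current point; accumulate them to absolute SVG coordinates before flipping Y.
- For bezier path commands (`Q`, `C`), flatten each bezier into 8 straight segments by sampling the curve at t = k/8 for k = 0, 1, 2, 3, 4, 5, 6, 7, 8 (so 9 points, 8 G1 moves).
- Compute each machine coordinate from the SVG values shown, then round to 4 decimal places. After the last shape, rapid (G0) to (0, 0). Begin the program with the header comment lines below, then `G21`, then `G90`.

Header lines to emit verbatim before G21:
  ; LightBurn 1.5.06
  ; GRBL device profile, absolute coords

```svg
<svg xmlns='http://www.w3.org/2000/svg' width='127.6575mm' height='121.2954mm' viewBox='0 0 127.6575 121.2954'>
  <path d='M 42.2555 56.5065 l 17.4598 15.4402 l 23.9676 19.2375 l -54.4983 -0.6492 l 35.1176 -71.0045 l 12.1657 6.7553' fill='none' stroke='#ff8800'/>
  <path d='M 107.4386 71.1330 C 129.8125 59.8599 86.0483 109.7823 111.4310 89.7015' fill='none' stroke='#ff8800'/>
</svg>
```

1 u = 1 mm; y_m = 121.2954 − y.

[1] `<path>` open polyline, #ff8800→engrave S264 F2369: (42.2555,64.7889) → (59.7153,49.3487) → (83.6829,30.1112) → (29.1846,30.7604) → (64.3022,101.7649) → (76.4679,95.0096)

[2] `<path>` cubic bezier, #ff8800→engrave S264 F2369: (107.4386,50.1624) → (112.9928,51.7775) → (113.9320,49.1930) → (111.8414,43.9465) → (108.3065,37.5753) → (104.9126,31.6169) → (103.2452,27.6089) → (104.8895,27.0888) → (111.4310,31.5939)

; LightBurn 1.5.06
; GRBL device profile, absolute coords
G21
G90
G0 X42.2555 Y64.7889
M3 S264
G1 X59.7153 Y49.3487 F2369
G1 X83.6829 Y30.1112 F2369
G1 X29.1846 Y30.7604 F2369
G1 X64.3022 Y101.7649 F2369
G1 X76.4679 Y95.0096 F2369
M5
G0 X107.4386 Y50.1624
M3 S264
G1 X112.9928 Y51.7775 F2369
G1 X113.9320 Y49.1930 F2369
G1 X111.8414 Y43.9465 F2369
G1 X108.3065 Y37.5753 F2369
G1 X104.9126 Y31.6169 F2369
G1 X103.2452 Y27.6089 F2369
G1 X104.8895 Y27.0888 F2369
G1 X111.4310 Y31.5939 F2369
M5
G0 X0.0000 Y0.0000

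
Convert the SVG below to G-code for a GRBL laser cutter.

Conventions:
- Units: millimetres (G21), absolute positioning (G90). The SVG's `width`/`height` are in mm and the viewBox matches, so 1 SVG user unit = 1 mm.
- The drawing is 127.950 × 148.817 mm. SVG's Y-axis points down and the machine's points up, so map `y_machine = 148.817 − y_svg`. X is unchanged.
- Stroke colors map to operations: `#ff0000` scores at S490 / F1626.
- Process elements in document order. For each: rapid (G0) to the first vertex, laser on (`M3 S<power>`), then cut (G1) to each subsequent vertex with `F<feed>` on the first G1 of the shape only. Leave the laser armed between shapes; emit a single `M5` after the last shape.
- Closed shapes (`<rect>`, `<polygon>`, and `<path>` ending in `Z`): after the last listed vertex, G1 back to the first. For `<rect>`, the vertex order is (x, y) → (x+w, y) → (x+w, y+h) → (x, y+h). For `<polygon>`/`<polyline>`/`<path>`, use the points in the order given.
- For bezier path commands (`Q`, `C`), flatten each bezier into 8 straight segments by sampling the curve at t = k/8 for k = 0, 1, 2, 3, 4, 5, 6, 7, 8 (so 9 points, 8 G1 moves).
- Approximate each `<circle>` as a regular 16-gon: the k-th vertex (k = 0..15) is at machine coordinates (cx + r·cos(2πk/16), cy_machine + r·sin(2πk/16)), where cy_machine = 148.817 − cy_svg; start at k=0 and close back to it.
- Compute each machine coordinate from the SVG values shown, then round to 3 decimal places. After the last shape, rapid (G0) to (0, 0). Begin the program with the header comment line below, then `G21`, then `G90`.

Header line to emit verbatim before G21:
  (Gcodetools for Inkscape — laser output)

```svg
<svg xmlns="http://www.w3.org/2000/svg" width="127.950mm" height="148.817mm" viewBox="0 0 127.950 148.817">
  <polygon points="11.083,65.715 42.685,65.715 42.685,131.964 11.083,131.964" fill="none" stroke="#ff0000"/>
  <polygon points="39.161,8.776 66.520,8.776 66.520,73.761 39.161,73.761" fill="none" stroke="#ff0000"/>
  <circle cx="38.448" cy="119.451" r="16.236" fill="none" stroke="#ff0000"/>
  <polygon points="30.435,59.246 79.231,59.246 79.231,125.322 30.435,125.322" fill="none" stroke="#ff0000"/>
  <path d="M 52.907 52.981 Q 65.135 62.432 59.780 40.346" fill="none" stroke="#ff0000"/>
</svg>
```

(Gcodetools for Inkscape — laser output)
G21
G90
G0 X11.083 Y83.102
M3 S490
G1 X42.685 Y83.102 F1626
G1 X42.685 Y16.853
G1 X11.083 Y16.853
G1 X11.083 Y83.102
G0 X39.161 Y140.041
M3 S490
G1 X66.520 Y140.041 F1626
G1 X66.520 Y75.056
G1 X39.161 Y75.056
G1 X39.161 Y140.041
G0 X54.684 Y29.366
M3 S490
G1 X53.448 Y35.579 F1626
G1 X49.929 Y40.847
G1 X44.661 Y44.366
G1 X38.448 Y45.602
G1 X32.235 Y44.366
G1 X26.967 Y40.847
G1 X23.448 Y35.579
G1 X22.212 Y29.366
G1 X23.448 Y23.153
G1 X26.967 Y17.885
G1 X32.235 Y14.366
G1 X38.448 Y13.130
G1 X44.661 Y14.366
G1 X49.929 Y17.885
G1 X53.448 Y23.153
G1 X54.684 Y29.366
G0 X30.435 Y89.571
M3 S490
G1 X79.231 Y89.571 F1626
G1 X79.231 Y23.495
G1 X30.435 Y23.495
G1 X30.435 Y89.571
G0 X52.907 Y95.836
M3 S490
G1 X55.689 Y93.966 F1626
G1 X57.922 Y93.082
G1 X59.605 Y93.183
G1 X60.739 Y94.269
G1 X61.324 Y96.341
G1 X61.359 Y99.399
G1 X60.844 Y103.442
G1 X59.780 Y108.471
M5
G0 X0.000 Y0.000

viewBox `0 0 127.950 148.817` with mm width/height → 1 unit = 1 mm. Flip: y_m = 148.817 − y_svg.

**Shape 1** — `<polygon>` rectangle, stroke `#ff0000` → score (S490, F1626). Machine vertices: (11.083,83.102) → (42.685,83.102) → (42.685,16.853) → (11.083,16.853) → (11.083,83.102). Closed: final G1 returns to the first vertex.

**Shape 2** — `<polygon>` rectangle, stroke `#ff0000` → score (S490, F1626). Machine vertices: (39.161,140.041) → (66.520,140.041) → (66.520,75.056) → (39.161,75.056) → (39.161,140.041). Closed: final G1 returns to the first vertex.

**Shape 3** — `<circle>` circle, stroke `#ff0000` → score (S490, F1626). Machine vertices: (54.684,29.366) → (53.448,35.579) → (49.929,40.847) → (44.661,44.366) → (38.448,45.602) → (32.235,44.366) → (26.967,40.847) → (23.448,35.579) → (22.212,29.366) → (23.448,23.153) → (26.967,17.885) → (32.235,14.366) → (38.448,13.130) → (44.661,14.366) → (49.929,17.885) → (53.448,23.153) → (54.684,29.366). Closed: final G1 returns to the first vertex.

**Shape 4** — `<polygon>` rectangle, stroke `#ff0000` → score (S490, F1626). Machine vertices: (30.435,89.571) → (79.231,89.571) → (79.231,23.495) → (30.435,23.495) → (30.435,89.571). Closed: final G1 returns to the first vertex.

**Shape 5** — `<path>` quadratic bezier, stroke `#ff0000` → score (S490, F1626). Control points (SVG): P0=(52.907,52.981), P1=(65.135,62.432), P2=(59.780,40.346); sampled at t=k/8. Machine vertices: (52.907,95.836) → (55.689,93.966) → (57.922,93.082) → (59.605,93.183) → (60.739,94.269) → (61.324,96.341) → (61.359,99.399) → (60.844,103.442) → (59.780,108.471). Open path.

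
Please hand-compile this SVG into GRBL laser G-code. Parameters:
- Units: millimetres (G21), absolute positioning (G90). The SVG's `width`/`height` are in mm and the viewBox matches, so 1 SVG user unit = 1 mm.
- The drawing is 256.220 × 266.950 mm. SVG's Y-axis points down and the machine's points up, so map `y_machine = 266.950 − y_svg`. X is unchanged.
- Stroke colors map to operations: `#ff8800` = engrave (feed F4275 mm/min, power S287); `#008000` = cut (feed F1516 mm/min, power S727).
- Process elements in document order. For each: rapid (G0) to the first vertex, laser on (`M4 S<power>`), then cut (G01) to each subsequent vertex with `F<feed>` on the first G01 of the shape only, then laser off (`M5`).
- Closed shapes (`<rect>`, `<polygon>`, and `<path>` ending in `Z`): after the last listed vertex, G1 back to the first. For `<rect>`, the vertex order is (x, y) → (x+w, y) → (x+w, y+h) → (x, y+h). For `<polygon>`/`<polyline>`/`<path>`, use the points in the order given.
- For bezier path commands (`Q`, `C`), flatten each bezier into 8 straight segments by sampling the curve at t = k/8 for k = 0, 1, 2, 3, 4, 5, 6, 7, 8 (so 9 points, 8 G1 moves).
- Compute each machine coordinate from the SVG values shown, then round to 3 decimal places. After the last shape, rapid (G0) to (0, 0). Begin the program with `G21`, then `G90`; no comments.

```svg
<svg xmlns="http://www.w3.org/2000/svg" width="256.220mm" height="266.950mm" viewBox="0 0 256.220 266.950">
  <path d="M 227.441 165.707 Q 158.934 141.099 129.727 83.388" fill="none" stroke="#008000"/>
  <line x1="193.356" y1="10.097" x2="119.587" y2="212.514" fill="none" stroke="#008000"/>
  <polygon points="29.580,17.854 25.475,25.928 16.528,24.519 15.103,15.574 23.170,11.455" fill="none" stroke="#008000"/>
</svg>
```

viewBox `0 0 256.220 266.950` with mm width/height → 1 unit = 1 mm. Flip: y_m = 266.950 − y_svg.

**Shape 1** — `<path>` quadratic bezier, stroke `#008000` → cut (S727, F1516). Control points (SVG): P0=(227.441,165.707), P1=(158.934,141.099), P2=(129.727,83.388); sampled at t=k/8. Machine vertices: (227.441,101.243) → (210.928,107.912) → (195.644,115.616) → (181.587,124.354) → (168.759,134.127) → (157.159,144.934) → (146.787,156.775) → (137.643,169.651) → (129.727,183.562). Open path.

**Shape 2** — `<line>` line segment, stroke `#008000` → cut (S727, F1516). Machine vertices: (193.356,256.853) → (119.587,54.436). Open path.

**Shape 3** — `<polygon>` regular polygon, stroke `#008000` → cut (S727, F1516). Machine vertices: (29.580,249.096) → (25.475,241.022) → (16.528,242.431) → (15.103,251.376) → (23.170,255.495) → (29.580,249.096). Closed: final G1 returns to the first vertex.

G21
G90
G0 X227.441 Y101.243
M4 S727
G01 X210.928 Y107.912 F1516
G01 X195.644 Y115.616
G01 X181.587 Y124.354
G01 X168.759 Y134.127
G01 X157.159 Y144.934
G01 X146.787 Y156.775
G01 X137.643 Y169.651
G01 X129.727 Y183.562
M5
G0 X193.356 Y256.853
M4 S727
G01 X119.587 Y54.436 F1516
M5
G0 X29.580 Y249.096
M4 S727
G01 X25.475 Y241.022 F1516
G01 X16.528 Y242.431
G01 X15.103 Y251.376
G01 X23.170 Y255.495
G01 X29.580 Y249.096
M5
G0 X0.000 Y0.000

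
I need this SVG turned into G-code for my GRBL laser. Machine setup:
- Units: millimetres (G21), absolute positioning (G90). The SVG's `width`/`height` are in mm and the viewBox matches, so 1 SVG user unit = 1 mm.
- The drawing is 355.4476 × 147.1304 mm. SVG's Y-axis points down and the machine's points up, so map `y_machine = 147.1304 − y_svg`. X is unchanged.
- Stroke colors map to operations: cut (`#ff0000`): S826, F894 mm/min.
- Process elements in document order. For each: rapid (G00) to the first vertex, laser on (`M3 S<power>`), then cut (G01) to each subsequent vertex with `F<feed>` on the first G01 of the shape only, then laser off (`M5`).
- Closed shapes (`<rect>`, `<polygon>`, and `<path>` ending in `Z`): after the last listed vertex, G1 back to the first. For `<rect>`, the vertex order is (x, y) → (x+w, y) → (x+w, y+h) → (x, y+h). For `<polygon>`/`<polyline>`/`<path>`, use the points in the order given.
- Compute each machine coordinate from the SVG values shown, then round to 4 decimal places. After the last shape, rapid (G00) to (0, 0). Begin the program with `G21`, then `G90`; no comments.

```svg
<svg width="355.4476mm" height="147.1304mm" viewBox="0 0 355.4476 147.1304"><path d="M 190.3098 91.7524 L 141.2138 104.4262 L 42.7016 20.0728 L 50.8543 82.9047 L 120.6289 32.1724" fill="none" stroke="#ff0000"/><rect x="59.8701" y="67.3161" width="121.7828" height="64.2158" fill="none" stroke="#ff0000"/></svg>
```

viewBox `0 0 355.4476 147.1304` with mm width/height → 1 unit = 1 mm. Flip: y_m = 147.1304 − y_svg.

**Shape 1** — `<path>` open polyline, stroke `#ff0000` → cut (S826, F894). Machine vertices: (190.3098,55.3780) → (141.2138,42.7042) → (42.7016,127.0576) → (50.8543,64.2257) → (120.6289,114.9580). Open path.

**Shape 2** — `<rect>` rectangle, stroke `#ff0000` → cut (S826, F894). Machine vertices: (59.8701,79.8143) → (181.6529,79.8143) → (181.6529,15.5985) → (59.8701,15.5985) → (59.8701,79.8143). Closed: final G1 returns to the first vertex.

G21
G90
G00 X190.3098 Y55.3780
M3 S826
G01 X141.2138 Y42.7042 F894
G01 X42.7016 Y127.0576
G01 X50.8543 Y64.2257
G01 X120.6289 Y114.9580
M5
G00 X59.8701 Y79.8143
M3 S826
G01 X181.6529 Y79.8143 F894
G01 X181.6529 Y15.5985
G01 X59.8701 Y15.5985
G01 X59.8701 Y79.8143
M5
G00 X0.0000 Y0.0000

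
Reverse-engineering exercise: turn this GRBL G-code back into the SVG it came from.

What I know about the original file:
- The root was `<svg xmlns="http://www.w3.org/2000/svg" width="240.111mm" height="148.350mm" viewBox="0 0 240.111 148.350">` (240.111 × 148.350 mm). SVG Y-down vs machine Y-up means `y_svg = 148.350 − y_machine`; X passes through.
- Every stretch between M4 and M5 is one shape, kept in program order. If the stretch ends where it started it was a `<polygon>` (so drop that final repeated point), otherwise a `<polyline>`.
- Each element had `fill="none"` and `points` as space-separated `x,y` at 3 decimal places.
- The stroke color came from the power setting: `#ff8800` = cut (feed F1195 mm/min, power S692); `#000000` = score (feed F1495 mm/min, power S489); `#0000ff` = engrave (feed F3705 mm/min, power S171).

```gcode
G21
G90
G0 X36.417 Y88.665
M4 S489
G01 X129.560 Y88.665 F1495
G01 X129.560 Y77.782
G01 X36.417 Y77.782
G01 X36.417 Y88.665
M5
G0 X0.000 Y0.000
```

y_svg = 148.350 − y_m. Every run uses S489, so all elements get stroke `#000000` (score).

[1] closed run; points: 36.417,59.685 129.560,59.685 129.560,70.568 36.417,70.568

<svg xmlns="http://www.w3.org/2000/svg" width="240.111mm" height="148.350mm" viewBox="0 0 240.111 148.350">
  <polygon points="36.417,59.685 129.560,59.685 129.560,70.568 36.417,70.568" fill="none" stroke="#000000"/>
</svg>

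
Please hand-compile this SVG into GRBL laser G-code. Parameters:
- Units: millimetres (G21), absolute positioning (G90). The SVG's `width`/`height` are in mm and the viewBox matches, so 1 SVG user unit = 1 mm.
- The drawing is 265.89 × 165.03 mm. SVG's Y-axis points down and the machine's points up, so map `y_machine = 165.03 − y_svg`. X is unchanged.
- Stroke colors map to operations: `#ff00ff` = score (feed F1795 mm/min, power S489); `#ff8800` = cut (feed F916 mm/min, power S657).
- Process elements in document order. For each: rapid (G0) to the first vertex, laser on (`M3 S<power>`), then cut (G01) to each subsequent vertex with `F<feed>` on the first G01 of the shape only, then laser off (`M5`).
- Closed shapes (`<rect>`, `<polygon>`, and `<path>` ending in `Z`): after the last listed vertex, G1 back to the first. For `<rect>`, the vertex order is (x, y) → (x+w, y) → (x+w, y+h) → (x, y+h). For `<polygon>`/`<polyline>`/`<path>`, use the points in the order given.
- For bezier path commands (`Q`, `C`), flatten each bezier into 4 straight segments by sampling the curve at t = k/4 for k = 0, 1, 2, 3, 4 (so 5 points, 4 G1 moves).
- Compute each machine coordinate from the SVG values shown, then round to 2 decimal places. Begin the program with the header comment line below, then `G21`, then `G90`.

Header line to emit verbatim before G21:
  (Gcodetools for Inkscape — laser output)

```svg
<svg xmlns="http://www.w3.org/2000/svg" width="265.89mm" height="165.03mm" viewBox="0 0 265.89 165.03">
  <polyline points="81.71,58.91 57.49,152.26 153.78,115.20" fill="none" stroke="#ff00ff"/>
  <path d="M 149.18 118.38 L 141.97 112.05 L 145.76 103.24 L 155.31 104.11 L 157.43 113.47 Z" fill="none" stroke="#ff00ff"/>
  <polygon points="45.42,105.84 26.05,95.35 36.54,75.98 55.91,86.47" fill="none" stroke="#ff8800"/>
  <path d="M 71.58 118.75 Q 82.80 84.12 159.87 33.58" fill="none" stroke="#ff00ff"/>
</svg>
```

(Gcodetools for Inkscape — laser output)
G21
G90
G0 X81.71 Y106.12
M3 S489
G01 X57.49 Y12.77 F1795
G01 X153.78 Y49.83
M5
G0 X149.18 Y46.65
M3 S489
G01 X141.97 Y52.98 F1795
G01 X145.76 Y61.79
G01 X155.31 Y60.92
G01 X157.43 Y51.56
G01 X149.18 Y46.65
M5
G0 X45.42 Y59.19
M3 S657
G01 X26.05 Y69.68 F916
G01 X36.54 Y89.05
G01 X55.91 Y78.56
G01 X45.42 Y59.19
M5
G0 X71.58 Y46.28
M3 S489
G01 X81.31 Y64.59 F1795
G01 X99.26 Y84.89
G01 X125.45 Y107.17
G01 X159.87 Y131.45
M5

1 u = 1 mm; y_m = 165.03 − y.

[1] `<polyline>` open polyline, #ff00ff→score S489 F1795: (81.71,106.12) → (57.49,12.77) → (153.78,49.83)

[2] `<path>` regular polygon, #ff00ff→score S489 F1795: (149.18,46.65) → (141.97,52.98) → (145.76,61.79) → (155.31,60.92) → (157.43,51.56) → (149.18,46.65) (closed)

[3] `<polygon>` regular polygon, #ff8800→cut S657 F916: (45.42,59.19) → (26.05,69.68) → (36.54,89.05) → (55.91,78.56) → (45.42,59.19) (closed)

[4] `<path>` quadratic bezier, #ff00ff→score S489 F1795: (71.58,46.28) → (81.31,64.59) → (99.26,84.89) → (125.45,107.17) → (159.87,131.45)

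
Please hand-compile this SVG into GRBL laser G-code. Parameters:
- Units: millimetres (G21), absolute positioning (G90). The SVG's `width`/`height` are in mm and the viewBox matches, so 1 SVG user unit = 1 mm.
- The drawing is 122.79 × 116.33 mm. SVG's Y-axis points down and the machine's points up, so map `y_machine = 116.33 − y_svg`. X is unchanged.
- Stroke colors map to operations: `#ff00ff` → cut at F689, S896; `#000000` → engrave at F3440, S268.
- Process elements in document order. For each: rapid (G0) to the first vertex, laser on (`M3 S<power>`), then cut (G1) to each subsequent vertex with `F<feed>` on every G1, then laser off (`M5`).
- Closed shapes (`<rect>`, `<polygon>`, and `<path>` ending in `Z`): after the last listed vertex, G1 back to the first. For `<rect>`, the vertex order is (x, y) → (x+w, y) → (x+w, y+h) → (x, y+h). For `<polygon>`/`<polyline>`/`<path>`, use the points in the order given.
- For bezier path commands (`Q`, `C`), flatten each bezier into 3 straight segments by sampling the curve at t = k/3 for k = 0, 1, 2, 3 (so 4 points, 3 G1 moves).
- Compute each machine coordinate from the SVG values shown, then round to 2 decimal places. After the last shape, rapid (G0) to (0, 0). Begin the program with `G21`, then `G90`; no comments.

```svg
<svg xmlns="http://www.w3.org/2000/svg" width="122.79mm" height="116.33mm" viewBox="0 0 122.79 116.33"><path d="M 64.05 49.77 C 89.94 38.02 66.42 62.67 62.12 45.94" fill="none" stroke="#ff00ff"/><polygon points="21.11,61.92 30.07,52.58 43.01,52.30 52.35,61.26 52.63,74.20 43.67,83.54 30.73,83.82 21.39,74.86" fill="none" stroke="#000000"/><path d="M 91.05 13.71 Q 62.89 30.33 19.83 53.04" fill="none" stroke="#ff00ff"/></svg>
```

viewBox `0 0 122.79 116.33` with mm width/height → 1 unit = 1 mm. Flip: y_m = 116.33 − y_svg.

**Shape 1** — `<path>` cubic bezier, stroke `#ff00ff` → cut (S896, F689). Control points (SVG): P0=(64.05,49.77), P1=(89.94,38.02), P2=(66.42,62.67), P3=(62.12,45.94); sampled at t=k/3. Machine vertices: (64.05,66.56) → (76.01,69.06) → (70.28,64.57) → (62.12,70.39). Open path.

**Shape 2** — `<polygon>` regular polygon, stroke `#000000` → engrave (S268, F3440). Machine vertices: (21.11,54.41) → (30.07,63.75) → (43.01,64.03) → (52.35,55.07) → (52.63,42.13) → (43.67,32.79) → (30.73,32.51) → (21.39,41.47) → (21.11,54.41). Closed: final G1 returns to the first vertex.

**Shape 3** — `<path>` quadratic bezier, stroke `#ff00ff` → cut (S896, F689). Control points (SVG): P0=(91.05,13.71), P1=(62.89,30.33), P2=(19.83,53.04); sampled at t=k/3. Machine vertices: (91.05,102.62) → (70.62,90.86) → (46.88,77.75) → (19.83,63.29). Open path.

G21
G90
G0 X64.05 Y66.56
M3 S896
G1 X76.01 Y69.06 F689
G1 X70.28 Y64.57 F689
G1 X62.12 Y70.39 F689
M5
G0 X21.11 Y54.41
M3 S268
G1 X30.07 Y63.75 F3440
G1 X43.01 Y64.03 F3440
G1 X52.35 Y55.07 F3440
G1 X52.63 Y42.13 F3440
G1 X43.67 Y32.79 F3440
G1 X30.73 Y32.51 F3440
G1 X21.39 Y41.47 F3440
G1 X21.11 Y54.41 F3440
M5
G0 X91.05 Y102.62
M3 S896
G1 X70.62 Y90.86 F689
G1 X46.88 Y77.75 F689
G1 X19.83 Y63.29 F689
M5
G0 X0.00 Y0.00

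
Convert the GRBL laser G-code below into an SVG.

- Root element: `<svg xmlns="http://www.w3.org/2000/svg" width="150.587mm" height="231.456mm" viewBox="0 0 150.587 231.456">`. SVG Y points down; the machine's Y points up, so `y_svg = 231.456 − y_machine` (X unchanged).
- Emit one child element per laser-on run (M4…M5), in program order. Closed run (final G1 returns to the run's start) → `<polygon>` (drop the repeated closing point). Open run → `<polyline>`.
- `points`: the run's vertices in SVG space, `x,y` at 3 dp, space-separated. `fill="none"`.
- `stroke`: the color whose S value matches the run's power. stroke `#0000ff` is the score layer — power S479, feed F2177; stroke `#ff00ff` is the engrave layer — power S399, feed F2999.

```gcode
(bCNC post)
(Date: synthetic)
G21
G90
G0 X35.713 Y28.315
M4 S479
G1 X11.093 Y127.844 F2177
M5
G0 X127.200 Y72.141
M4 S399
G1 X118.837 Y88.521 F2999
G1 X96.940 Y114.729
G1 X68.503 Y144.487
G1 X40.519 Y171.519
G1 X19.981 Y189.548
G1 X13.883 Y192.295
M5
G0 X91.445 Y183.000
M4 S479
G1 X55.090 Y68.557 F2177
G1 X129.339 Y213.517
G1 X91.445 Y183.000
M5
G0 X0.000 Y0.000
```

Machine Y-up, SVG Y-down with viewBox height 231.456, so y_svg = 231.456 − y_machine; X carries over.

Run 1: the run's S479 means `#0000ff` (score). The run is open, so emit a `<polyline>` with points (Y-flipped): 35.713,203.141 11.093,103.612.

Run 2: S399 ⇒ engrave layer `#ff00ff`. The run is open, so emit a `<polyline>` with points (Y-flipped): 127.200,159.315 118.837,142.935 96.940,116.727 68.503,86.969 40.519,59.937 19.981,41.908 13.883,39.161.

Run 3: S479 ⇒ score layer `#0000ff`. The run returns to its start, so emit a `<polygon>` with points (Y-flipped): 91.445,48.456 55.090,162.899 129.339,17.939.

<svg xmlns="http://www.w3.org/2000/svg" width="150.587mm" height="231.456mm" viewBox="0 0 150.587 231.456">
  <polyline points="35.713,203.141 11.093,103.612" fill="none" stroke="#0000ff"/>
  <polyline points="127.200,159.315 118.837,142.935 96.940,116.727 68.503,86.969 40.519,59.937 19.981,41.908 13.883,39.161" fill="none" stroke="#ff00ff"/>
  <polygon points="91.445,48.456 55.090,162.899 129.339,17.939" fill="none" stroke="#0000ff"/>
</svg>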